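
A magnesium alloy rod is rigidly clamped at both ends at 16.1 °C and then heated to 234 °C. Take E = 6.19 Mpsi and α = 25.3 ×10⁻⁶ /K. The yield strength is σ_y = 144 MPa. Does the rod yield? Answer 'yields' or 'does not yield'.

yields

E = 6.19 Mpsi = 42.68 GPa.
ΔT = 217.9 K. Constrained thermal stress σ = E·α·ΔT = 42.68×10³ MPa × 25.3×10⁻⁶ × 217.9 = 235 MPa (compressive).
Compare to σ_y = 144 MPa: σ ≥ σ_y, so it yields.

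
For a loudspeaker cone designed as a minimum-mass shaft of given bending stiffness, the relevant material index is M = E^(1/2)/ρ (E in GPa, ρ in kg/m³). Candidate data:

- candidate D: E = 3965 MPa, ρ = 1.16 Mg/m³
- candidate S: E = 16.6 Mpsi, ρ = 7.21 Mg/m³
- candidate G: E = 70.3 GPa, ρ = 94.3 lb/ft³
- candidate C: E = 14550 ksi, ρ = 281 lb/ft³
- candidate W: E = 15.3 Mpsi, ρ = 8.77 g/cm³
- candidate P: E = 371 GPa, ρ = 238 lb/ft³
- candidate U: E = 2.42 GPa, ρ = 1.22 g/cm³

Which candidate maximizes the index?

candidate G

Convert each candidate to consistent units, then evaluate M:
  candidate D: E = 3.965 GPa, ρ = 1160 kg/m³
  candidate S: E = 114.5 GPa, ρ = 7210 kg/m³
  candidate G: E = 70.30 GPa, ρ = 1511 kg/m³
  candidate C: E = 100.3 GPa, ρ = 4501 kg/m³
  candidate W: E = 105.5 GPa, ρ = 8770 kg/m³
  candidate P: E = 371.0 GPa, ρ = 3812 kg/m³
  candidate U: E = 2.420 GPa, ρ = 1220 kg/m³
  candidate G: M = 5.55×10⁻³
  candidate P: M = 5.05×10⁻³
  candidate C: M = 2.23×10⁻³
  candidate D: M = 1.72×10⁻³
  candidate S: M = 1.48×10⁻³
  candidate U: M = 1.28×10⁻³
  candidate W: M = 1.17×10⁻³
Highest index: candidate G.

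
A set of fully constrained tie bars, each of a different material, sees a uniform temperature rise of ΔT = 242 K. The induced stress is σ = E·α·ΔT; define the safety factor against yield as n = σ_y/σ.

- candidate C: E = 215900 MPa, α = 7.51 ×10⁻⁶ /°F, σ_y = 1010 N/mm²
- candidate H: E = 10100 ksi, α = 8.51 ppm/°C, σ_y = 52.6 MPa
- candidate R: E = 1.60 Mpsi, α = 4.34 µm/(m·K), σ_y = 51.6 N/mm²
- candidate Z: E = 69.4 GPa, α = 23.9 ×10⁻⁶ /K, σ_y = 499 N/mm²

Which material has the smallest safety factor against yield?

With everything in SI (GPa, ×10⁻⁶/K, MPa):
  candidate C: E = 215.9, α = 13.5, σ_y = 1010 → σ = 706 MPa, n = 1.43
  candidate H: E = 69.64, α = 8.51, σ_y = 52.60 → σ = 143 MPa, n = 0.367
  candidate R: E = 11.03, α = 4.34, σ_y = 51.60 → σ = 11.6 MPa, n = 4.45
  candidate Z: E = 69.40, α = 23.9, σ_y = 499.0 → σ = 401 MPa, n = 1.24
Candidate H has the lowest safety factor, n = 0.367.

candidate H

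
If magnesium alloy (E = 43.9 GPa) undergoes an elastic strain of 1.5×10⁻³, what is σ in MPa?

σ = E·ε = 43900 MPa × 1.5×10⁻³ = 65.8 MPa.

65.8 MPa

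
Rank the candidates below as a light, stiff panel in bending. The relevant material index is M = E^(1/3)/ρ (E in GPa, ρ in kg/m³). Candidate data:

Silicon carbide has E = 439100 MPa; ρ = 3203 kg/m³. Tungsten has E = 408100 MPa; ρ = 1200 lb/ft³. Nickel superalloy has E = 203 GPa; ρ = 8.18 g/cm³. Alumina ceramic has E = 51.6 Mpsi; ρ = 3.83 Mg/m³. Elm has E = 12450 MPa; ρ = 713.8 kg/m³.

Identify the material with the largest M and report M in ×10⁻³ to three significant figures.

elm, M = 3.25×10⁻³

Putting every candidate on a common basis:
  silicon carbide: E = 439.1 GPa, ρ = 3203 kg/m³
  tungsten: E = 408.1 GPa, ρ = 19220 kg/m³
  nickel superalloy: E = 203.0 GPa, ρ = 8180 kg/m³
  alumina ceramic: E = 355.8 GPa, ρ = 3830 kg/m³
  elm: E = 12.45 GPa, ρ = 713.8 kg/m³
  elm: M = 3.25×10⁻³
  silicon carbide: M = 2.37×10⁻³
  alumina ceramic: M = 1.85×10⁻³
  nickel superalloy: M = 0.718×10⁻³
  tungsten: M = 0.386×10⁻³
Elm has the largest M.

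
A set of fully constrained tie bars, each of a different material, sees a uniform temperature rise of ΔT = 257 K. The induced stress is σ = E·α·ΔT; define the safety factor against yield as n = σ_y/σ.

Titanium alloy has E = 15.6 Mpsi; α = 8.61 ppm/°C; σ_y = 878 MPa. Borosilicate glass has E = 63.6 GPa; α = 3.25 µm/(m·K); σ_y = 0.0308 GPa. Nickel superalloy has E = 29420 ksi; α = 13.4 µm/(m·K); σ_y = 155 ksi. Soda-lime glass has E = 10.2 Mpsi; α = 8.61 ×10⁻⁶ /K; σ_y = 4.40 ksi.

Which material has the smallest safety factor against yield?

Converting E to GPa, α to ×10⁻⁶/K, σ_y to MPa, then σ and n for each:
  titanium alloy: E = 107.6, α = 8.61, σ_y = 878.0 → σ = 238 MPa, n = 3.69
  borosilicate glass: E = 63.60, α = 3.25, σ_y = 30.80 → σ = 53.1 MPa, n = 0.580
  nickel superalloy: E = 202.8, α = 13.4, σ_y = 1069 → σ = 699 MPa, n = 1.53
  soda-lime glass: E = 70.33, α = 8.61, σ_y = 30.34 → σ = 156 MPa, n = 0.195
Soda-lime glass has the lowest safety factor, n = 0.195.

soda-lime glass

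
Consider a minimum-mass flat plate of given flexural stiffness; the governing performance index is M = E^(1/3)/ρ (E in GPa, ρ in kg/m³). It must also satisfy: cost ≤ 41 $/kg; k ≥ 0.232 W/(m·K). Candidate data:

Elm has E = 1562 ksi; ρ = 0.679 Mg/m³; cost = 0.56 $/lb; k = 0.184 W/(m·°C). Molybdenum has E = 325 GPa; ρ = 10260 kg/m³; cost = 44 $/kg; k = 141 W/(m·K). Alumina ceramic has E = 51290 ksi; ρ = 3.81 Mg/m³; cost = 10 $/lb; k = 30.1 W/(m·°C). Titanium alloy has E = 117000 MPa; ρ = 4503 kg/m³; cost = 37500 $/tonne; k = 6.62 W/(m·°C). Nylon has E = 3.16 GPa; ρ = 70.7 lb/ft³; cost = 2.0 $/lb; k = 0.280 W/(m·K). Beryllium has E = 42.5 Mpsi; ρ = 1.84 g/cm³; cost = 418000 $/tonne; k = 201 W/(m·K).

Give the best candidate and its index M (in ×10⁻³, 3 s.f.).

alumina ceramic, M = 1.86×10⁻³

Screen on constraints: cost ≤ 41 $/kg; k ≥ 0.232 W/(m·K). Survivors: alumina ceramic, titanium alloy, nylon.
After converting to SI:
  alumina ceramic: E = 353.6 GPa, ρ = 3810 kg/m³
  titanium alloy: E = 117.0 GPa, ρ = 4503 kg/m³
  nylon: E = 3.160 GPa, ρ = 1133 kg/m³
  alumina ceramic: M = 1.86×10⁻³
  nylon: M = 1.30×10⁻³
  titanium alloy: M = 1.09×10⁻³
Highest index: alumina ceramic.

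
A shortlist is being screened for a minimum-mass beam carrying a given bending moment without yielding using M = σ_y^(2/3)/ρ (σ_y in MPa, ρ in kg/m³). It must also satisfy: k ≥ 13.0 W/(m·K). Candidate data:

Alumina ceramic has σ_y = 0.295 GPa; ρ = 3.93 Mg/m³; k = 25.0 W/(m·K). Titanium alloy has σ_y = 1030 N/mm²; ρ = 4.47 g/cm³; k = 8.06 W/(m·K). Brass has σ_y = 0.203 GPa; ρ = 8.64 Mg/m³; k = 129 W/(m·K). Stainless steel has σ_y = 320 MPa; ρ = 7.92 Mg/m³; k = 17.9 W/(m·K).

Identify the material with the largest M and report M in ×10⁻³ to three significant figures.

alumina ceramic, M = 11.3×10⁻³

Screen on constraints: k ≥ 13.0 W/(m·K). Survivors: alumina ceramic, brass, stainless steel.
In SI units:
  alumina ceramic: σ_y = 295.0 MPa, ρ = 3930 kg/m³
  brass: σ_y = 203.0 MPa, ρ = 8640 kg/m³
  stainless steel: σ_y = 320.0 MPa, ρ = 7920 kg/m³
  alumina ceramic: M = 11.3×10⁻³
  stainless steel: M = 5.91×10⁻³
  brass: M = 4.00×10⁻³
Alumina ceramic ranks first.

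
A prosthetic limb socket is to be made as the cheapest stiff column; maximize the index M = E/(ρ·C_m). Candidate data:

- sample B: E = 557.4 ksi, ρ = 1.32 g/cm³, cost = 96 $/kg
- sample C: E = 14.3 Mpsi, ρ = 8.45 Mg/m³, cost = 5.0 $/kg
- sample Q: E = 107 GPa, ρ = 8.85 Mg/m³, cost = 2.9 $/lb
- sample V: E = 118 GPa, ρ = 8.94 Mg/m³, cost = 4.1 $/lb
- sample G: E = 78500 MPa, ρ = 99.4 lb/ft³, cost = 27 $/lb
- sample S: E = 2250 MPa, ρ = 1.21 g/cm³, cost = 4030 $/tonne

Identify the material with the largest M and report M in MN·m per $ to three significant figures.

In SI units:
  sample B: E = 3.843 GPa, ρ = 1320 kg/m³, cost = 96.00 $/kg
  sample C: E = 98.60 GPa, ρ = 8450 kg/m³, cost = 5.000 $/kg
  sample Q: E = 107.0 GPa, ρ = 8850 kg/m³, cost = 6.393 $/kg
  sample V: E = 118.0 GPa, ρ = 8940 kg/m³, cost = 9.039 $/kg
  sample G: E = 78.50 GPa, ρ = 1592 kg/m³, cost = 59.52 $/kg
  sample S: E = 2.250 GPa, ρ = 1210 kg/m³, cost = 4.030 $/kg
  sample C: M = 2.33 MN·m per $
  sample Q: M = 1.89 MN·m per $
  sample V: M = 1.46 MN·m per $
  sample G: M = 0.828 MN·m per $
  sample S: M = 0.461 MN·m per $
  sample B: M = 0.0303 MN·m per $
The maximum is for sample C.

sample C, M = 2.33 MN·m per $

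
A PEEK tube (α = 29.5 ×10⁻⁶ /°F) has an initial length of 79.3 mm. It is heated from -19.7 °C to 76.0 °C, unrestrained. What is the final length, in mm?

79.703 mm

Convert α: 29.5×10⁻⁶/°F × (9/5) = 53.1×10⁻⁶/K.
ΔT = 76.0 − (-19.7) = 95.70 K.
ΔL = α·L₀·ΔT = 53.1×10⁻⁶ × 79.3 mm × 95.70 K = 0.403 mm.
L = L₀ + ΔL = 79.3 + 0.403 = 79.703 mm.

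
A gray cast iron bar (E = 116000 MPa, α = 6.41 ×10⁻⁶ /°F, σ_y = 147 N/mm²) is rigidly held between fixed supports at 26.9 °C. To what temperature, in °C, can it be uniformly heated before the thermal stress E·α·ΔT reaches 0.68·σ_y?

102 °C

E = 116000 MPa = 116.0 GPa.
α = 6.41×10⁻⁶/°F × 9/5 = 11.5×10⁻⁶/K.
σ_y = 147 N/mm² = 147.0 MPa.
E·α·ΔT = 99.96 MPa ⇒ ΔT = 99.96 / (116.0×10³ × 11.5×10⁻⁶) = 74.69 K.
T = 26.9 + 74.69 = 101.6 °C.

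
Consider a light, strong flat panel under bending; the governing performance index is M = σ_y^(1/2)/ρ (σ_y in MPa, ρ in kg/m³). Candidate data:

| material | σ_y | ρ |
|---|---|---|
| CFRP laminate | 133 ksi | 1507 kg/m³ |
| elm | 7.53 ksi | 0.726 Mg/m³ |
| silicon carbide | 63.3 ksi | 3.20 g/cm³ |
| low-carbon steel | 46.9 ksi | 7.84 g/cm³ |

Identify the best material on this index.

CFRP laminate

Putting every candidate on a common basis:
  CFRP laminate: σ_y = 917.0 MPa, ρ = 1507 kg/m³
  elm: σ_y = 51.92 MPa, ρ = 726.0 kg/m³
  silicon carbide: σ_y = 436.4 MPa, ρ = 3200 kg/m³
  low-carbon steel: σ_y = 323.4 MPa, ρ = 7840 kg/m³
  CFRP laminate: M = 20.1×10⁻³
  elm: M = 9.92×10⁻³
  silicon carbide: M = 6.53×10⁻³
  low-carbon steel: M = 2.29×10⁻³
CFRP laminate has the largest M.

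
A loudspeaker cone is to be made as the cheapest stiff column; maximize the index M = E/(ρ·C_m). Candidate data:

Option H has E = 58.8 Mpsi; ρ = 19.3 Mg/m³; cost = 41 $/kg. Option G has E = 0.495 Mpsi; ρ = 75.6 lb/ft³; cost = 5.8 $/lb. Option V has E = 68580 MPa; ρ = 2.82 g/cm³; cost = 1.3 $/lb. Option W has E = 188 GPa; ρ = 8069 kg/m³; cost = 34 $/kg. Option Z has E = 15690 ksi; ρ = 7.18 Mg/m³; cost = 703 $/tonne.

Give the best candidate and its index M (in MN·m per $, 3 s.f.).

option Z, M = 21.4 MN·m per $

Putting every candidate on a common basis:
  option H: E = 405.4 GPa, ρ = 19300 kg/m³, cost = 41.00 $/kg
  option G: E = 3.413 GPa, ρ = 1211 kg/m³, cost = 12.79 $/kg
  option V: E = 68.58 GPa, ρ = 2820 kg/m³, cost = 2.866 $/kg
  option W: E = 188.0 GPa, ρ = 8069 kg/m³, cost = 34.00 $/kg
  option Z: E = 108.2 GPa, ρ = 7180 kg/m³, cost = 0.7030 $/kg
  option Z: M = 21.4 MN·m per $
  option V: M = 8.49 MN·m per $
  option W: M = 0.685 MN·m per $
  option H: M = 0.512 MN·m per $
  option G: M = 0.220 MN·m per $
Highest index: option Z.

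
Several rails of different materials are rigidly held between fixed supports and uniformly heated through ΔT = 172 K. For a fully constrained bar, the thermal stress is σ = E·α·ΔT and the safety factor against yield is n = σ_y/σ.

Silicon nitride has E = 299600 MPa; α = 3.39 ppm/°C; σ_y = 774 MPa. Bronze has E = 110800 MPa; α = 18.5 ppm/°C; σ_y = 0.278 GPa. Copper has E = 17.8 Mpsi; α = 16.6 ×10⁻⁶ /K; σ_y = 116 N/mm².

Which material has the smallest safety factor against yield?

copper

Per material, after unit conversion:
  silicon nitride: E = 299.6, α = 3.39, σ_y = 774.0 → σ = 175 MPa, n = 4.43
  bronze: E = 110.8, α = 18.5, σ_y = 278.0 → σ = 353 MPa, n = 0.789
  copper: E = 122.7, α = 16.6, σ_y = 116.0 → σ = 350 MPa, n = 0.331
Copper has the lowest safety factor, n = 0.331.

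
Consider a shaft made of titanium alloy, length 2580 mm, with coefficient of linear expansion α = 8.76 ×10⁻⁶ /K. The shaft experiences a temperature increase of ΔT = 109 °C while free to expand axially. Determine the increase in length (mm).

ΔL = α·L₀·ΔT = 8.76×10⁻⁶ × 2580 mm × 109.0 K = 2.46 mm.

2.46 mm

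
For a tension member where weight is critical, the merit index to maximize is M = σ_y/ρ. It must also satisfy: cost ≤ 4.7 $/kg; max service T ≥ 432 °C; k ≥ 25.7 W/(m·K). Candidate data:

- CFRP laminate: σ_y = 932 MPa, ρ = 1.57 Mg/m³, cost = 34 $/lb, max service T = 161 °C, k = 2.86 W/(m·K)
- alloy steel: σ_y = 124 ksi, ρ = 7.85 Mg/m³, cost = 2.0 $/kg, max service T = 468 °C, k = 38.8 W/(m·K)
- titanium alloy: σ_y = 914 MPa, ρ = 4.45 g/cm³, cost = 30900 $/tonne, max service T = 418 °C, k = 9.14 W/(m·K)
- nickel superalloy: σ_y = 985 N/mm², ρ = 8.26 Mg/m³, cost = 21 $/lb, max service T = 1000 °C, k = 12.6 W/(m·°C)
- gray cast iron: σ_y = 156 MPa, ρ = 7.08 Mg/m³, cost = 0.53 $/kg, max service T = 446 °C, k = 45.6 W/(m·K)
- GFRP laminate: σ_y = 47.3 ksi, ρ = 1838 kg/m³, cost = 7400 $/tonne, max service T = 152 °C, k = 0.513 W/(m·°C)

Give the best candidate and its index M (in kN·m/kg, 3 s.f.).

alloy steel, M = 109 kN·m/kg

Screen on constraints: cost ≤ 4.7 $/kg; max service T ≥ 432 °C; k ≥ 25.7 W/(m·K). Survivors: alloy steel, gray cast iron.
Convert each candidate to consistent units, then evaluate M:
  alloy steel: σ_y = 855.0 MPa, ρ = 7850 kg/m³
  gray cast iron: σ_y = 156.0 MPa, ρ = 7080 kg/m³
  alloy steel: M = 109 kN·m/kg
  gray cast iron: M = 22.0 kN·m/kg
Alloy steel ranks first.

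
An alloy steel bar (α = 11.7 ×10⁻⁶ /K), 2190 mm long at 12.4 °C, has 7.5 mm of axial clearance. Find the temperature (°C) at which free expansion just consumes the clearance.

305 °C

α·L₀·ΔT = 7.5 mm ⇒ ΔT = 7.5 / (11.7×10⁻⁶ × 2190.0) = 292.7 K.
T = 12.4 + 292.7 = 305.1 °C.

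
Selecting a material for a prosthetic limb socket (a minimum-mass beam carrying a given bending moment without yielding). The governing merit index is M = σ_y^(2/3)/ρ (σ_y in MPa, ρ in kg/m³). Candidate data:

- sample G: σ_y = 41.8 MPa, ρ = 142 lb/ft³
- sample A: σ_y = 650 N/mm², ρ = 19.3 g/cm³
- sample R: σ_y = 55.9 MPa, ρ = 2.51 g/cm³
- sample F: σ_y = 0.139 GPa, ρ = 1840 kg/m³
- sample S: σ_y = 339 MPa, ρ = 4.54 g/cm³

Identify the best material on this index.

Convert each candidate to consistent units, then evaluate M:
  sample G: σ_y = 41.80 MPa, ρ = 2275 kg/m³
  sample A: σ_y = 650.0 MPa, ρ = 19300 kg/m³
  sample R: σ_y = 55.90 MPa, ρ = 2510 kg/m³
  sample F: σ_y = 139.0 MPa, ρ = 1840 kg/m³
  sample S: σ_y = 339.0 MPa, ρ = 4540 kg/m³
  sample F: M = 14.6×10⁻³
  sample S: M = 10.7×10⁻³
  sample R: M = 5.82×10⁻³
  sample G: M = 5.30×10⁻³
  sample A: M = 3.89×10⁻³
The maximum is for sample F.

sample F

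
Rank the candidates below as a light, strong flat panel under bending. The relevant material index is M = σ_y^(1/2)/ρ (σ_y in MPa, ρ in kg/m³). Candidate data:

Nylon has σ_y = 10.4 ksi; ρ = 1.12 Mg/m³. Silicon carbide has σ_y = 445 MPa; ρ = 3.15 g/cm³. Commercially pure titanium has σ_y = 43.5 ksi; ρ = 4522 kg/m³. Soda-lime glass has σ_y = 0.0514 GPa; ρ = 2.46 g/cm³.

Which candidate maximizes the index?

After converting to SI:
  nylon: σ_y = 71.71 MPa, ρ = 1120 kg/m³
  silicon carbide: σ_y = 445.0 MPa, ρ = 3150 kg/m³
  commercially pure titanium: σ_y = 299.9 MPa, ρ = 4522 kg/m³
  soda-lime glass: σ_y = 51.40 MPa, ρ = 2460 kg/m³
  nylon: M = 7.56×10⁻³
  silicon carbide: M = 6.70×10⁻³
  commercially pure titanium: M = 3.83×10⁻³
  soda-lime glass: M = 2.91×10⁻³
Nylon has the largest M.

nylon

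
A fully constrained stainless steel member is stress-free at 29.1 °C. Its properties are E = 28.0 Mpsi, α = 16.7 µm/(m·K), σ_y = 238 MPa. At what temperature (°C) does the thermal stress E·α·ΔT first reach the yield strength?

E = 28.0 Mpsi = 193.1 GPa.
E·α·ΔT = 238.0 MPa ⇒ ΔT = 238.0 / (193.1×10³ × 16.7×10⁻⁶) = 73.82 K.
T = 29.1 + 73.82 = 102.9 °C.

103 °C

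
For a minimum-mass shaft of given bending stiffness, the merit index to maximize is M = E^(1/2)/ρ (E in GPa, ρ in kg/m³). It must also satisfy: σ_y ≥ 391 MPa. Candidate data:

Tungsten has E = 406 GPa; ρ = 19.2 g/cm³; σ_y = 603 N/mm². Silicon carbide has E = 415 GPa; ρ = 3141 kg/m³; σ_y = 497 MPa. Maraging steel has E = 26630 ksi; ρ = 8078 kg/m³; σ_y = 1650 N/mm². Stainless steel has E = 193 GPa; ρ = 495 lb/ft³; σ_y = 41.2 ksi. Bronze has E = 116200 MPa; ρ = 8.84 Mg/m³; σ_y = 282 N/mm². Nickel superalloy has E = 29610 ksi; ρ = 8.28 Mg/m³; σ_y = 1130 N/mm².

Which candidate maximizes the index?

silicon carbide

Screen on constraints: σ_y ≥ 391 MPa. Survivors: tungsten, silicon carbide, maraging steel, nickel superalloy.
After converting to SI:
  tungsten: E = 406.0 GPa, ρ = 19200 kg/m³
  silicon carbide: E = 415.0 GPa, ρ = 3141 kg/m³
  maraging steel: E = 183.6 GPa, ρ = 8078 kg/m³
  nickel superalloy: E = 204.2 GPa, ρ = 8280 kg/m³
  silicon carbide: M = 6.49×10⁻³
  nickel superalloy: M = 1.73×10⁻³
  maraging steel: M = 1.68×10⁻³
  tungsten: M = 1.05×10⁻³
Silicon carbide ranks first.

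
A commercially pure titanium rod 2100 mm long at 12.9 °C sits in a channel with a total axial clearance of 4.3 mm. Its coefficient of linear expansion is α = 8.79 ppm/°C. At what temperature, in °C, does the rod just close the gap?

α·L₀·ΔT = 4.3 mm ⇒ ΔT = 4.3 / (8.79×10⁻⁶ × 2100.0) = 232.9 K.
T = 12.9 + 232.9 = 245.8 °C.

246 °C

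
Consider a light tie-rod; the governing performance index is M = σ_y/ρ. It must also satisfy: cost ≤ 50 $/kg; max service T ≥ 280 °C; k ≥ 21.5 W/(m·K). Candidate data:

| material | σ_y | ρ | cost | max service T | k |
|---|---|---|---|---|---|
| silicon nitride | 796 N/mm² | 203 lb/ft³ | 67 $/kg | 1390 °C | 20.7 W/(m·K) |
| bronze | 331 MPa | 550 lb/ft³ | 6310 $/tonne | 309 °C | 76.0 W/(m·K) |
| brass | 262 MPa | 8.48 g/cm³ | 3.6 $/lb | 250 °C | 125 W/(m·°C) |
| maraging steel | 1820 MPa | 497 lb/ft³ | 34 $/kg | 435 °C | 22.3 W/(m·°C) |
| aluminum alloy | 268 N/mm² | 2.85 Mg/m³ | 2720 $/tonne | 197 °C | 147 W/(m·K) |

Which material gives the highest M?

maraging steel

Screen on constraints: cost ≤ 50 $/kg; max service T ≥ 280 °C; k ≥ 21.5 W/(m·K). Survivors: bronze, maraging steel.
Normalizing units and computing the index:
  bronze: σ_y = 331.0 MPa, ρ = 8810 kg/m³
  maraging steel: σ_y = 1820 MPa, ρ = 7961 kg/m³
  maraging steel: M = 229 kN·m/kg
  bronze: M = 37.6 kN·m/kg
The maximum is for maraging steel.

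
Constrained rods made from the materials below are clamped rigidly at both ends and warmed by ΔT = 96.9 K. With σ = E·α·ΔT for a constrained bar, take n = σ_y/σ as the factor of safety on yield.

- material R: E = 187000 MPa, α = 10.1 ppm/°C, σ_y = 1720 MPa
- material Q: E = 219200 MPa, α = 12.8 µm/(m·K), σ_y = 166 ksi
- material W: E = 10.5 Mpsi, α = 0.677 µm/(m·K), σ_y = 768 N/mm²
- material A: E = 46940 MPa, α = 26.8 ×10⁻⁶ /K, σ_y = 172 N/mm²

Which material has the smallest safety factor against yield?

In consistent units (E in GPa, α in ×10⁻⁶/K, σ_y in MPa):
  material R: E = 187.0, α = 10.1, σ_y = 1720 → σ = 183 MPa, n = 9.40
  material Q: E = 219.2, α = 12.8, σ_y = 1145 → σ = 272 MPa, n = 4.21
  material W: E = 72.39, α = 0.677, σ_y = 768.0 → σ = 4.75 MPa, n = 162
  material A: E = 46.94, α = 26.8, σ_y = 172.0 → σ = 122 MPa, n = 1.41
Smallest n: material A with n = 1.41.

material A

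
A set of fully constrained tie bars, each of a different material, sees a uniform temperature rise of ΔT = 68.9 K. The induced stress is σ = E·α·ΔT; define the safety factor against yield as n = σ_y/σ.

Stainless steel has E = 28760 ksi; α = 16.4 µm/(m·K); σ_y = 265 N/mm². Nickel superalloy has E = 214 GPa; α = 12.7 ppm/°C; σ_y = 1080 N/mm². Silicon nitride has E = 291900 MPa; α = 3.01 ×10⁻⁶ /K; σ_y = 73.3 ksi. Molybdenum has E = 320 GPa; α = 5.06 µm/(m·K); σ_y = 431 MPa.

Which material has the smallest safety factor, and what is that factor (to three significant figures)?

stainless steel, n = 1.18

Per material, after unit conversion:
  stainless steel: E = 198.3, α = 16.4, σ_y = 265.0 → σ = 224 MPa, n = 1.18
  nickel superalloy: E = 214.0, α = 12.7, σ_y = 1080 → σ = 187 MPa, n = 5.77
  silicon nitride: E = 291.9, α = 3.01, σ_y = 505.4 → σ = 60.5 MPa, n = 8.35
  molybdenum: E = 320.0, α = 5.06, σ_y = 431.0 → σ = 112 MPa, n = 3.86
The minimum is stainless steel at n = 1.18.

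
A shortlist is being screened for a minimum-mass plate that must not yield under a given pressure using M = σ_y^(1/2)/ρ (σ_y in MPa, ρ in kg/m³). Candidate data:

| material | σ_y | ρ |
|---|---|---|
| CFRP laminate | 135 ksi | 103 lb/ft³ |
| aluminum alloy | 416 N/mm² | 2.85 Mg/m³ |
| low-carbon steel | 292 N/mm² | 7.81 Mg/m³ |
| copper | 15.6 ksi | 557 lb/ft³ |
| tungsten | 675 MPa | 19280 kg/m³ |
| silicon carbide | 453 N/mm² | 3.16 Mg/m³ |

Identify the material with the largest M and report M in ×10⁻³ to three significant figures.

In SI units:
  CFRP laminate: σ_y = 930.8 MPa, ρ = 1650 kg/m³
  aluminum alloy: σ_y = 416.0 MPa, ρ = 2850 kg/m³
  low-carbon steel: σ_y = 292.0 MPa, ρ = 7810 kg/m³
  copper: σ_y = 107.6 MPa, ρ = 8922 kg/m³
  tungsten: σ_y = 675.0 MPa, ρ = 19280 kg/m³
  silicon carbide: σ_y = 453.0 MPa, ρ = 3160 kg/m³
  CFRP laminate: M = 18.5×10⁻³
  aluminum alloy: M = 7.16×10⁻³
  silicon carbide: M = 6.74×10⁻³
  low-carbon steel: M = 2.19×10⁻³
  tungsten: M = 1.35×10⁻³
  copper: M = 1.16×10⁻³
CFRP laminate has the largest M.

CFRP laminate, M = 18.5×10⁻³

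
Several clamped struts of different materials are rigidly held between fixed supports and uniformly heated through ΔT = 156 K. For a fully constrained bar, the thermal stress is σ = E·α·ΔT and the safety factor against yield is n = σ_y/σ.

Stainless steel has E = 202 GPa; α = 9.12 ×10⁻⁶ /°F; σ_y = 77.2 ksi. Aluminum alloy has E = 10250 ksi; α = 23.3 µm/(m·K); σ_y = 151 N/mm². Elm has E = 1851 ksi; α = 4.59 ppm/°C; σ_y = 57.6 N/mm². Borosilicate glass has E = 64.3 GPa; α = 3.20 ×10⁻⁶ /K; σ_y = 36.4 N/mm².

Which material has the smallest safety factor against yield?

aluminum alloy

With everything in SI (GPa, ×10⁻⁶/K, MPa):
  stainless steel: E = 202.0, α = 16.4, σ_y = 532.3 → σ = 517 MPa, n = 1.03
  aluminum alloy: E = 70.67, α = 23.3, σ_y = 151.0 → σ = 257 MPa, n = 0.588
  elm: E = 12.76, α = 4.59, σ_y = 57.60 → σ = 9.14 MPa, n = 6.30
  borosilicate glass: E = 64.30, α = 3.20, σ_y = 36.40 → σ = 32.1 MPa, n = 1.13
Aluminum alloy has the lowest safety factor, n = 0.588.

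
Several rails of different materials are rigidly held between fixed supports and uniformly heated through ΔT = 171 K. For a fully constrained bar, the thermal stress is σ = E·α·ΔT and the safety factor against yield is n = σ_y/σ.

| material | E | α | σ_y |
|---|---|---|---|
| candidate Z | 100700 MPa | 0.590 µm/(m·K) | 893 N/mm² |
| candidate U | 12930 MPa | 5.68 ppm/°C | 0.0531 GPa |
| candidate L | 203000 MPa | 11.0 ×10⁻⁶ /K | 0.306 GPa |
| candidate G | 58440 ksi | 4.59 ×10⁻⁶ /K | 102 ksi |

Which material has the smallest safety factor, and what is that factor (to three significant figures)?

Converting E to GPa, α to ×10⁻⁶/K, σ_y to MPa, then σ and n for each:
  candidate Z: E = 100.7, α = 0.590, σ_y = 893.0 → σ = 10.2 MPa, n = 87.9
  candidate U: E = 12.93, α = 5.68, σ_y = 53.10 → σ = 12.6 MPa, n = 4.23
  candidate L: E = 203.0, α = 11.0, σ_y = 306.0 → σ = 382 MPa, n = 0.801
  candidate G: E = 402.9, α = 4.59, σ_y = 703.3 → σ = 316 MPa, n = 2.22
Candidate L has the lowest safety factor, n = 0.801.

candidate L, n = 0.801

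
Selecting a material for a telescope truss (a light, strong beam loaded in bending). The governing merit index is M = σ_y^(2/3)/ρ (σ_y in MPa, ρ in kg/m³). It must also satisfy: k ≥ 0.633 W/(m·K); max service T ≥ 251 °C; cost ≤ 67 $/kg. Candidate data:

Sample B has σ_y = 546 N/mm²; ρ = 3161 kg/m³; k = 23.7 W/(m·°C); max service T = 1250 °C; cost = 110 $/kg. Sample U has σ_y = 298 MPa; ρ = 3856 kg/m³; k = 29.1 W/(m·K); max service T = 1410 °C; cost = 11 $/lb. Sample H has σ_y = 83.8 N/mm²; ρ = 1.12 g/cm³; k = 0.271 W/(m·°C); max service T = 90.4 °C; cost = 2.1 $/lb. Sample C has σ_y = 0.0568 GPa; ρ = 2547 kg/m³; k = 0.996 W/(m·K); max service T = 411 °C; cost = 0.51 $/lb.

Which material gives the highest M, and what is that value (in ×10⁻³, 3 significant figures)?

sample U, M = 11.6×10⁻³

Screen on constraints: k ≥ 0.633 W/(m·K); max service T ≥ 251 °C; cost ≤ 67 $/kg. Survivors: sample U, sample C.
Normalizing units and computing the index:
  sample U: σ_y = 298.0 MPa, ρ = 3856 kg/m³
  sample C: σ_y = 56.80 MPa, ρ = 2547 kg/m³
  sample U: M = 11.6×10⁻³
  sample C: M = 5.80×10⁻³
Sample U ranks first.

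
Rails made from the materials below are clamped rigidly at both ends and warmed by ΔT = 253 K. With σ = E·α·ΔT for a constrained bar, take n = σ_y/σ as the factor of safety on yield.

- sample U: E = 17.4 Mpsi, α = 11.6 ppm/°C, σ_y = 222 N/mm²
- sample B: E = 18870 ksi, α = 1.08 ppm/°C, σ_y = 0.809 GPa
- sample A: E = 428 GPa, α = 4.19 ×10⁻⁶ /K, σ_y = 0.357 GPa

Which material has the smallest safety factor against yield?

sample U

Converting E to GPa, α to ×10⁻⁶/K, σ_y to MPa, then σ and n for each:
  sample U: E = 120.0, α = 11.6, σ_y = 222.0 → σ = 352 MPa, n = 0.631
  sample B: E = 130.1, α = 1.08, σ_y = 809.0 → σ = 35.5 MPa, n = 22.8
  sample A: E = 428.0, α = 4.19, σ_y = 357.0 → σ = 454 MPa, n = 0.787
Smallest n: sample U with n = 0.631.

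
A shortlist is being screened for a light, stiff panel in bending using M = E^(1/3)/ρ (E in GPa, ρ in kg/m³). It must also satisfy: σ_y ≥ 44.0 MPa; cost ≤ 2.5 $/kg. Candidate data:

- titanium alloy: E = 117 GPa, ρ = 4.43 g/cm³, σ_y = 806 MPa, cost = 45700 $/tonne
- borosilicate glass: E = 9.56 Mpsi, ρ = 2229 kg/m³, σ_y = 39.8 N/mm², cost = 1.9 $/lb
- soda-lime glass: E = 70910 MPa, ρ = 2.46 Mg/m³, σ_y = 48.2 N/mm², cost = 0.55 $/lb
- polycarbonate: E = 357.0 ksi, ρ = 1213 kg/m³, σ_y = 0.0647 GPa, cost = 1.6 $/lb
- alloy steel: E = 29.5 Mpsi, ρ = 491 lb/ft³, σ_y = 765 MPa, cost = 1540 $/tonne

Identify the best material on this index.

Screen on constraints: σ_y ≥ 44.0 MPa; cost ≤ 2.5 $/kg. Survivors: soda-lime glass, alloy steel.
Convert each candidate to consistent units, then evaluate M:
  soda-lime glass: E = 70.91 GPa, ρ = 2460 kg/m³
  alloy steel: E = 203.4 GPa, ρ = 7865 kg/m³
  soda-lime glass: M = 1.68×10⁻³
  alloy steel: M = 0.748×10⁻³
Highest index: soda-lime glass.

soda-lime glass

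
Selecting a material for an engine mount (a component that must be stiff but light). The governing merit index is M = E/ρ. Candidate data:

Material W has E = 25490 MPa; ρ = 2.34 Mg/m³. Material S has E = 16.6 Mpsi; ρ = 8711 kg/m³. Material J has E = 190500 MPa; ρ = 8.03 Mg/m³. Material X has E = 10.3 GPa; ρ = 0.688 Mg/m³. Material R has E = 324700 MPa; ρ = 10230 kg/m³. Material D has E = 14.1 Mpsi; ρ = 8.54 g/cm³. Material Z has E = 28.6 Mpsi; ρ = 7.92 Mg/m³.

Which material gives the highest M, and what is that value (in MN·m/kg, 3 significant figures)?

material R, M = 31.7 MN·m/kg

In SI units:
  material W: E = 25.49 GPa, ρ = 2340 kg/m³
  material S: E = 114.5 GPa, ρ = 8711 kg/m³
  material J: E = 190.5 GPa, ρ = 8030 kg/m³
  material X: E = 10.30 GPa, ρ = 688.0 kg/m³
  material R: E = 324.7 GPa, ρ = 10230 kg/m³
  material D: E = 97.22 GPa, ρ = 8540 kg/m³
  material Z: E = 197.2 GPa, ρ = 7920 kg/m³
  material R: M = 31.7 MN·m/kg
  material Z: M = 24.9 MN·m/kg
  material J: M = 23.7 MN·m/kg
  material X: M = 15.0 MN·m/kg
  material S: M = 13.1 MN·m/kg
  material D: M = 11.4 MN·m/kg
  material W: M = 10.9 MN·m/kg
Material R ranks first.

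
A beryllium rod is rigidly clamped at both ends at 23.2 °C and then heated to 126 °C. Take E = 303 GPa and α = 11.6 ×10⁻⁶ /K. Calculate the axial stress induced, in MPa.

361 MPa

ΔT = 102.8 K. Constrained thermal stress σ = E·α·ΔT = 303.0×10³ MPa × 11.6×10⁻⁶ × 102.8 = 361 MPa (compressive).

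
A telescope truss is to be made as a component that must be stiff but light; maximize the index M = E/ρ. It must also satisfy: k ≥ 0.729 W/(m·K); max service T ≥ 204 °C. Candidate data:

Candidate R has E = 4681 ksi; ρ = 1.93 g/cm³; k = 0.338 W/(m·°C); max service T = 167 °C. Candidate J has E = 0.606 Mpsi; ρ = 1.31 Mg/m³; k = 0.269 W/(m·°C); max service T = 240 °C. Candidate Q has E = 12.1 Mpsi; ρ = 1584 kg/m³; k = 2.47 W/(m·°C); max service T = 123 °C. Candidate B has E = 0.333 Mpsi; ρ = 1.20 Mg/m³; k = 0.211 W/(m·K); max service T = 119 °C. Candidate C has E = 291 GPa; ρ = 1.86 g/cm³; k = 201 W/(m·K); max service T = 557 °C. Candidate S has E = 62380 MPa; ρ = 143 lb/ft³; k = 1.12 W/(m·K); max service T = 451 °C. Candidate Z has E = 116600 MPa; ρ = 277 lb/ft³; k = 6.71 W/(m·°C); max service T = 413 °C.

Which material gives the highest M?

Screen on constraints: k ≥ 0.729 W/(m·K); max service T ≥ 204 °C. Survivors: candidate C, candidate S, candidate Z.
Convert each candidate to consistent units, then evaluate M:
  candidate C: E = 291.0 GPa, ρ = 1860 kg/m³
  candidate S: E = 62.38 GPa, ρ = 2291 kg/m³
  candidate Z: E = 116.6 GPa, ρ = 4437 kg/m³
  candidate C: M = 156 MN·m/kg
  candidate S: M = 27.2 MN·m/kg
  candidate Z: M = 26.3 MN·m/kg
Candidate C has the largest M.

candidate C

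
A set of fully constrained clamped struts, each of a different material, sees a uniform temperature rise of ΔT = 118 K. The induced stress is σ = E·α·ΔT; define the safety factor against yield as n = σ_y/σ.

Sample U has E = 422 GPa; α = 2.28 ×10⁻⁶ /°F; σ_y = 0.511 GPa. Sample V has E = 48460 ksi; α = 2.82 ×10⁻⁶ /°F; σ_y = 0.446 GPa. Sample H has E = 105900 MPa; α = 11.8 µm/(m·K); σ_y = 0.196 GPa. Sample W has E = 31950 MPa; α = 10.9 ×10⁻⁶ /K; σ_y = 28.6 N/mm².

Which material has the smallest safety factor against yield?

In consistent units (E in GPa, α in ×10⁻⁶/K, σ_y in MPa):
  sample U: E = 422.0, α = 4.10, σ_y = 511.0 → σ = 204 MPa, n = 2.50
  sample V: E = 334.1, α = 5.08, σ_y = 446.0 → σ = 200 MPa, n = 2.23
  sample H: E = 105.9, α = 11.8, σ_y = 196.0 → σ = 147 MPa, n = 1.33
  sample W: E = 31.95, α = 10.9, σ_y = 28.60 → σ = 41.1 MPa, n = 0.696
Smallest n: sample W with n = 0.696.

sample W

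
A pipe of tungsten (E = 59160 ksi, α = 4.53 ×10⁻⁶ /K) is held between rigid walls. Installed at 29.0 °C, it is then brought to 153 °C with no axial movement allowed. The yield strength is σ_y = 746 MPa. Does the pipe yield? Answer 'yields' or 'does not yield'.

E = 59160 ksi = 407.9 GPa.
ΔT = 124.0 K. Constrained thermal stress σ = E·α·ΔT = 407.9×10³ MPa × 4.53×10⁻⁶ × 124.0 = 229 MPa (compressive).
Compare to σ_y = 746 MPa: σ < σ_y, so it does not yield.

does not yield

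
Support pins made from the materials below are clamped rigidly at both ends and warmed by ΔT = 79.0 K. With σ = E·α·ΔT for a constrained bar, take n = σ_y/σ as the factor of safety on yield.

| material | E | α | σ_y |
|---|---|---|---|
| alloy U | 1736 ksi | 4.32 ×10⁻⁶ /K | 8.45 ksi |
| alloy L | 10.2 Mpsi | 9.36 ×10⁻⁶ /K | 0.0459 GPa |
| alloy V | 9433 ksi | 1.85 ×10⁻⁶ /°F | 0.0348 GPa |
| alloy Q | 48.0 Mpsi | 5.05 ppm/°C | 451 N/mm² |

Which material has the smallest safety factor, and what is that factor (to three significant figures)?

alloy L, n = 0.883

In consistent units (E in GPa, α in ×10⁻⁶/K, σ_y in MPa):
  alloy U: E = 11.97, α = 4.32, σ_y = 58.26 → σ = 4.08 MPa, n = 14.3
  alloy L: E = 70.33, α = 9.36, σ_y = 45.90 → σ = 52.0 MPa, n = 0.883
  alloy V: E = 65.04, α = 3.33, σ_y = 34.80 → σ = 17.1 MPa, n = 2.03
  alloy Q: E = 330.9, α = 5.05, σ_y = 451.0 → σ = 132 MPa, n = 3.42
Smallest n: alloy L with n = 0.883.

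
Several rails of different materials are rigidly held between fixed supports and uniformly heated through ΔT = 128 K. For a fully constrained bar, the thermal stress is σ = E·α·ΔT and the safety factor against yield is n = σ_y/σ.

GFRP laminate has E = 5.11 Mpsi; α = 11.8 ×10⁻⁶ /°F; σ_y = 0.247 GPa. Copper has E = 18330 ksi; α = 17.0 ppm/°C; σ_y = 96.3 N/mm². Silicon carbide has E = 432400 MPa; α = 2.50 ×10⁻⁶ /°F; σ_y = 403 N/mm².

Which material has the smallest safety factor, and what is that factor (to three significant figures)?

copper, n = 0.350

Converting E to GPa, α to ×10⁻⁶/K, σ_y to MPa, then σ and n for each:
  GFRP laminate: E = 35.23, α = 21.2, σ_y = 247.0 → σ = 95.8 MPa, n = 2.58
  copper: E = 126.4, α = 17.0, σ_y = 96.30 → σ = 275 MPa, n = 0.350
  silicon carbide: E = 432.4, α = 4.50, σ_y = 403.0 → σ = 249 MPa, n = 1.62
Smallest n: copper with n = 0.350.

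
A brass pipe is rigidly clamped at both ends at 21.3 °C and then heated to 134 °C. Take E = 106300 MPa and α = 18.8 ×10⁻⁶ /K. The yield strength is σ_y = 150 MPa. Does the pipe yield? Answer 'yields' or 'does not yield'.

E = 106300 MPa = 106.3 GPa.
ΔT = 112.7 K. Constrained thermal stress σ = E·α·ΔT = 106.3×10³ MPa × 18.8×10⁻⁶ × 112.7 = 225 MPa (compressive).
Compare to σ_y = 150 MPa: σ ≥ σ_y, so it yields.

yields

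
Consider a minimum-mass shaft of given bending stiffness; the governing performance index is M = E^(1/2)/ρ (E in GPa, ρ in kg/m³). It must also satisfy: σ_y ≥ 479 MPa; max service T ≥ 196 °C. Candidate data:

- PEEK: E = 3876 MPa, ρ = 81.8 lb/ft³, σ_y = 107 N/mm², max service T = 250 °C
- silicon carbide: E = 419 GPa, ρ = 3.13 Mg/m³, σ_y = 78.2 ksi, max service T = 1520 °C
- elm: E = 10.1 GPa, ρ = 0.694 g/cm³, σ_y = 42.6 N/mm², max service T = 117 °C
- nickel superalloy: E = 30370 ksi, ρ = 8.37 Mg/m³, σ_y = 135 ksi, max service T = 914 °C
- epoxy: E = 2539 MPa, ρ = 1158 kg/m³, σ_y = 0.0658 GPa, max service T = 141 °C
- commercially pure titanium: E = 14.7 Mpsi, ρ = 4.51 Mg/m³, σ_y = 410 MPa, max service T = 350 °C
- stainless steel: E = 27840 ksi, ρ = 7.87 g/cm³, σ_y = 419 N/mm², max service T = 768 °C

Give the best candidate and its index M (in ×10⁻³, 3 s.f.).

silicon carbide, M = 6.54×10⁻³

Screen on constraints: σ_y ≥ 479 MPa; max service T ≥ 196 °C. Survivors: silicon carbide, nickel superalloy.
Normalizing units and computing the index:
  silicon carbide: E = 419.0 GPa, ρ = 3130 kg/m³
  nickel superalloy: E = 209.4 GPa, ρ = 8370 kg/m³
  silicon carbide: M = 6.54×10⁻³
  nickel superalloy: M = 1.73×10⁻³
Silicon carbide ranks first.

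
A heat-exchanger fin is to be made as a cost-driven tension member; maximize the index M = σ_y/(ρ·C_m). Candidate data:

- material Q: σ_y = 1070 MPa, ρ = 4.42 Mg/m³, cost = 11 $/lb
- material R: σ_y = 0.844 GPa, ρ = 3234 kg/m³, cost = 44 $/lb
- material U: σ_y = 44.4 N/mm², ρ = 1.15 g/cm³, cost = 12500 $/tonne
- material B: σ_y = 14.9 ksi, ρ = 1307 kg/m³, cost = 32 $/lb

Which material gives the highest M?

Convert each candidate to consistent units, then evaluate M:
  material Q: σ_y = 1070 MPa, ρ = 4420 kg/m³, cost = 24.25 $/kg
  material R: σ_y = 844.0 MPa, ρ = 3234 kg/m³, cost = 97.00 $/kg
  material U: σ_y = 44.40 MPa, ρ = 1150 kg/m³, cost = 12.50 $/kg
  material B: σ_y = 102.7 MPa, ρ = 1307 kg/m³, cost = 70.55 $/kg
  material Q: M = 9.98 kN·m per $
  material U: M = 3.09 kN·m per $
  material R: M = 2.69 kN·m per $
  material B: M = 1.11 kN·m per $
The maximum is for material Q.

material Q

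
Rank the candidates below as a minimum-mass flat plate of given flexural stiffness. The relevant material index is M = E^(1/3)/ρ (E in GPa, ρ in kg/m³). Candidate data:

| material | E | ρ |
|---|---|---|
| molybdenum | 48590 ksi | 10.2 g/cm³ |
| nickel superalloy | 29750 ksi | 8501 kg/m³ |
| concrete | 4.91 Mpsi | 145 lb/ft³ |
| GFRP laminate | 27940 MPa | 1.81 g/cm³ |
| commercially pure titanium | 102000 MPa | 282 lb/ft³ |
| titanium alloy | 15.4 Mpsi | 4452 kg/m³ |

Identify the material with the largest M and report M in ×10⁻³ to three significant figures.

Putting every candidate on a common basis:
  molybdenum: E = 335.0 GPa, ρ = 10200 kg/m³
  nickel superalloy: E = 205.1 GPa, ρ = 8501 kg/m³
  concrete: E = 33.85 GPa, ρ = 2323 kg/m³
  GFRP laminate: E = 27.94 GPa, ρ = 1810 kg/m³
  commercially pure titanium: E = 102.0 GPa, ρ = 4517 kg/m³
  titanium alloy: E = 106.2 GPa, ρ = 4452 kg/m³
  GFRP laminate: M = 1.68×10⁻³
  concrete: M = 1.39×10⁻³
  titanium alloy: M = 1.06×10⁻³
  commercially pure titanium: M = 1.03×10⁻³
  nickel superalloy: M = 0.694×10⁻³
  molybdenum: M = 0.681×10⁻³
GFRP laminate has the largest M.

GFRP laminate, M = 1.68×10⁻³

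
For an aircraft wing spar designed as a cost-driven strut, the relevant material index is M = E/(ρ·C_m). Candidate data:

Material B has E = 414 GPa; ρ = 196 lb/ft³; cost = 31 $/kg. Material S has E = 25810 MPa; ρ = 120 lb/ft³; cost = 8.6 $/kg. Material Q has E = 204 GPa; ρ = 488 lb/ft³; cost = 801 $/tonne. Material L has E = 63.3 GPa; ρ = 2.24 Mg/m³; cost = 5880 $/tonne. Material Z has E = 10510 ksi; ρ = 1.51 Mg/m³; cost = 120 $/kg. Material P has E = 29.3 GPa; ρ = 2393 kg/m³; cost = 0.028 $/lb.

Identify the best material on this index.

Normalizing units and computing the index:
  material B: E = 414.0 GPa, ρ = 3140 kg/m³, cost = 31.00 $/kg
  material S: E = 25.81 GPa, ρ = 1922 kg/m³, cost = 8.600 $/kg
  material Q: E = 204.0 GPa, ρ = 7817 kg/m³, cost = 0.8010 $/kg
  material L: E = 63.30 GPa, ρ = 2240 kg/m³, cost = 5.880 $/kg
  material Z: E = 72.46 GPa, ρ = 1510 kg/m³, cost = 120.0 $/kg
  material P: E = 29.30 GPa, ρ = 2393 kg/m³, cost = 0.06173 $/kg
  material P: M = 198 MN·m per $
  material Q: M = 32.6 MN·m per $
  material L: M = 4.81 MN·m per $
  material B: M = 4.25 MN·m per $
  material S: M = 1.56 MN·m per $
  material Z: M = 0.400 MN·m per $
Material P has the largest M.

material P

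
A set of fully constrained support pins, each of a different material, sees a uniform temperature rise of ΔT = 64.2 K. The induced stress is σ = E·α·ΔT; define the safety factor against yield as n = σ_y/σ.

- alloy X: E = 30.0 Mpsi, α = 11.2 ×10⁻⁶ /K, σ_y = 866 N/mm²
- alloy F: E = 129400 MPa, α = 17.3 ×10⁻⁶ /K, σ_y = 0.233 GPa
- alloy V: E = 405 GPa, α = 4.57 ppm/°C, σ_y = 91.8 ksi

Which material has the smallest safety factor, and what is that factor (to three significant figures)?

Converting E to GPa, α to ×10⁻⁶/K, σ_y to MPa, then σ and n for each:
  alloy X: E = 206.8, α = 11.2, σ_y = 866.0 → σ = 149 MPa, n = 5.82
  alloy F: E = 129.4, α = 17.3, σ_y = 233.0 → σ = 144 MPa, n = 1.62
  alloy V: E = 405.0, α = 4.57, σ_y = 632.9 → σ = 119 MPa, n = 5.33
The minimum is alloy F at n = 1.62.

alloy F, n = 1.62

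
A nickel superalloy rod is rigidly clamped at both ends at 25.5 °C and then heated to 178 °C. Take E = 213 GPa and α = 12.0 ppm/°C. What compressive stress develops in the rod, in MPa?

ΔT = 152.5 K. Constrained thermal stress σ = E·α·ΔT = 213.0×10³ MPa × 12.0×10⁻⁶ × 152.5 = 390 MPa (compressive).

390 MPa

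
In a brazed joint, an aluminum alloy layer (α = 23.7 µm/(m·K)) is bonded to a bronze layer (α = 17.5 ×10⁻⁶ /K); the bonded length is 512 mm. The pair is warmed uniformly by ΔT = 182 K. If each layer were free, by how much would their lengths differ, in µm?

578 µm

Δα = |23.7 − 17.5|×10⁻⁶/K = 6.20×10⁻⁶/K.
ΔL_mismatch = Δα·L·ΔT = 6.20×10⁻⁶ × 512.0 mm × 182.0 K = 578 µm.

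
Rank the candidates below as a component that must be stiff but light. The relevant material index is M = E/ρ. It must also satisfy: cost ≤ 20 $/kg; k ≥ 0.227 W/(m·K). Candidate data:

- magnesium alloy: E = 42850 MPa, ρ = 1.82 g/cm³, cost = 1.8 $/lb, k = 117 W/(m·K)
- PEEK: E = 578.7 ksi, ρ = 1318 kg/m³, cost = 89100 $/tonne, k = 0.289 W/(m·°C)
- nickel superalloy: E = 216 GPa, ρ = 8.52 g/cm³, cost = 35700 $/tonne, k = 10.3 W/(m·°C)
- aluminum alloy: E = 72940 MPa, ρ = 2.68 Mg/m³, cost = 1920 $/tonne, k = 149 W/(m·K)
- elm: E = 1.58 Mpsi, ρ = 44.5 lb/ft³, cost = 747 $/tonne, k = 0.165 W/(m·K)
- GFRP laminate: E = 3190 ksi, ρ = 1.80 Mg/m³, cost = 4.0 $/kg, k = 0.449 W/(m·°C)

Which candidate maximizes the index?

Screen on constraints: cost ≤ 20 $/kg; k ≥ 0.227 W/(m·K). Survivors: magnesium alloy, aluminum alloy, GFRP laminate.
Normalizing units and computing the index:
  magnesium alloy: E = 42.85 GPa, ρ = 1820 kg/m³
  aluminum alloy: E = 72.94 GPa, ρ = 2680 kg/m³
  GFRP laminate: E = 21.99 GPa, ρ = 1800 kg/m³
  aluminum alloy: M = 27.2 MN·m/kg
  magnesium alloy: M = 23.5 MN·m/kg
  GFRP laminate: M = 12.2 MN·m/kg
Aluminum alloy has the largest M.

aluminum alloy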